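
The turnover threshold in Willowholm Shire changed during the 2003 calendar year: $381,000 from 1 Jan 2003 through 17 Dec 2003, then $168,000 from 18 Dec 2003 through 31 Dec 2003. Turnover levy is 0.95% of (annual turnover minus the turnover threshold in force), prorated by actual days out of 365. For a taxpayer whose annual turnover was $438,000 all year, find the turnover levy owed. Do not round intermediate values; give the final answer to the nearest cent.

$619.11

1 Jan – 17 Dec 2003: 351 days, exemption $381,000 → ($438,000 − $381,000) × 0.95% × 351/365 = $520.7301
18 Dec – 31 Dec 2003: 14 days, exemption $168,000 → ($438,000 − $168,000) × 0.95% × 14/365 = $98.3836
Total = $619.1137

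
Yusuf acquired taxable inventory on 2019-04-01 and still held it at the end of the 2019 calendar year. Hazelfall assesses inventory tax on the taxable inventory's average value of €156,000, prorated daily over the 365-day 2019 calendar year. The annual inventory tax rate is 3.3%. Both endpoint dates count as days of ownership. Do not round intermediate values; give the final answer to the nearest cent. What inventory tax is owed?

€3,878.63

Days held (2019-04-01 to 2019-12-31): 275 out of 365
Tax = €156,000 × 3.3% × 275/365 = €3,878.6301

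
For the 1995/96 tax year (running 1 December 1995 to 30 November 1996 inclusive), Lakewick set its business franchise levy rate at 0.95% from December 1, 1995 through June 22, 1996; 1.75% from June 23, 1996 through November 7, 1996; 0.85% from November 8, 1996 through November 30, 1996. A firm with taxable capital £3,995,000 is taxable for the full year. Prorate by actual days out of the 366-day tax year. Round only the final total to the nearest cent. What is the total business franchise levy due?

December 1, 1995 – June 22, 1996: 205 days at 0.95% → £3,995,000 × 0.95% × 205/366 = £21,257.5478
June 23 – November 7, 1996: 138 days at 1.75% → £3,995,000 × 1.75% × 138/366 = £26,360.4508
November 8 – November 30, 1996: 23 days at 0.85% → £3,995,000 × 0.85% × 23/366 = £2,133.9413
Total = £49,751.9399

£49,751.94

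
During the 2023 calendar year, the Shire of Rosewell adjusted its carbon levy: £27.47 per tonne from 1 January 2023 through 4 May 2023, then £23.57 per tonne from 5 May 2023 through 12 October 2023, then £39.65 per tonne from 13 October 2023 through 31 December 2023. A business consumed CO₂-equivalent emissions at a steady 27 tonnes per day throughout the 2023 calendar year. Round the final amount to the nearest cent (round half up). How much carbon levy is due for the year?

£280072.35

1 January – 4 May 2023: 124 days × 27 tonnes/day = 3,348 tonnes at £27.47/tonne → £91969.56
5 May – 12 October 2023: 161 days × 27 tonnes/day = 4,347 tonnes at £23.57/tonne → £102458.79
13 October – 31 December 2023: 80 days × 27 tonnes/day = 2,160 tonnes at £39.65/tonne → £85644.00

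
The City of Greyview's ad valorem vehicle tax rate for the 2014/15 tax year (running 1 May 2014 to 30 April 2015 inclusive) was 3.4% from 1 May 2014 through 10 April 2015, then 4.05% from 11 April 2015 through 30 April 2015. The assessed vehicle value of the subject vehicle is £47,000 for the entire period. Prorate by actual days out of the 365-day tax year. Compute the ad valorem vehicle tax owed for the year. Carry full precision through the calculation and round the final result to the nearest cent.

1 May 2014 – 10 April 2015: 345 days at 3.4% → £47,000 × 3.4% × 345/365 = £1,510.4384
11 April – 30 April 2015: 20 days at 4.05% → £47,000 × 4.05% × 20/365 = £104.3014
Total = £1,614.7397

£1,614.74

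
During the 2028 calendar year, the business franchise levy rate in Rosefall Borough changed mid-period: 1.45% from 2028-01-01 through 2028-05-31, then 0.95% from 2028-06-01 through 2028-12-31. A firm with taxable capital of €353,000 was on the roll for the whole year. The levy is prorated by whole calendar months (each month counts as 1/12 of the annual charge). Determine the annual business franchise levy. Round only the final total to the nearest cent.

€4,088.92

2028-01-01 to 2028-05-31: 5 months at 1.45% → €353,000 × 1.45% × 5/12 = €2,132.7083
2028-06-01 to 2028-12-31: 7 months at 0.95% → €353,000 × 0.95% × 7/12 = €1,956.2083
Total = €4,088.9167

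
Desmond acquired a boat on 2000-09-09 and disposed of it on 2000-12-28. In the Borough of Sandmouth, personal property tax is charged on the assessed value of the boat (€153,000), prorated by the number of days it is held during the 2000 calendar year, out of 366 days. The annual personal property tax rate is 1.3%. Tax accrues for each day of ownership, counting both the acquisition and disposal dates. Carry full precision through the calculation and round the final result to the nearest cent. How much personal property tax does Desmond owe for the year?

€603.22

Days held (2000-09-09 to 2000-12-28): 111 out of 366
Tax = €153,000 × 1.3% × 111/366 = €603.2213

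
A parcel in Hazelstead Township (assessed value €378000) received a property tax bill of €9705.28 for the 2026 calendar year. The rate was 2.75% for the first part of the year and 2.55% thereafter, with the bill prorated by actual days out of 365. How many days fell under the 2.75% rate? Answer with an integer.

Let d = days at the first rate; then 365 − d days at the second rate.
€378000 × [2.75%·d + 2.55%·(365−d)] / 365 = €9705.28
Solving gives d = 32, so the new rate took effect on 2 February 2026.

32 days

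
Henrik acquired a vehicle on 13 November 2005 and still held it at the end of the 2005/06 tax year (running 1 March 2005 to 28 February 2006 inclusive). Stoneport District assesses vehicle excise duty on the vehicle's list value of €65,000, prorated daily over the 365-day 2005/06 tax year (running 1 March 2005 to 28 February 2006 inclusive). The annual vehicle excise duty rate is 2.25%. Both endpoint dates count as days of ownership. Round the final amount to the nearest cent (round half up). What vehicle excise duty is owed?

€432.74

Days held (13 November 2005 – 28 February 2006): 108 out of 365
Tax = €65,000 × 2.25% × 108/365 = €432.7397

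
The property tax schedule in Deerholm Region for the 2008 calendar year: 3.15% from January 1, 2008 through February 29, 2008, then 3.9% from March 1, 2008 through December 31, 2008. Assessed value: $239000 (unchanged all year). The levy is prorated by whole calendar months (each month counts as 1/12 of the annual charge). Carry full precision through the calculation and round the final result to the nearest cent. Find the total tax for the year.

January 1 – February 29, 2008: 2 months at 3.15% → $239000 × 3.15% × 2/12 = $1254.7500
March 1 – December 31, 2008: 10 months at 3.9% → $239000 × 3.9% × 10/12 = $7767.5000
Total = $9022.2500

$9022.25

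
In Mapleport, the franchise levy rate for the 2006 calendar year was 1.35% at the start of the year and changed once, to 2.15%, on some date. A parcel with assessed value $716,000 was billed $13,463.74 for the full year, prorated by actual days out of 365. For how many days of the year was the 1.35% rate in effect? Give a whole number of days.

123 days

Let d = days at the first rate; then 365 − d days at the second rate.
$716,000 × [1.35%·d + 2.15%·(365−d)] / 365 = $13,463.74
Solving gives d = 123, so the new rate took effect on 4 May 2006.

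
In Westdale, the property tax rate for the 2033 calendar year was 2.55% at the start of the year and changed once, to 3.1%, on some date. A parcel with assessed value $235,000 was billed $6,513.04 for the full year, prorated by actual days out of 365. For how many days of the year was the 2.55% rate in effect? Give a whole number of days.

Let d = days at the first rate; then 365 − d days at the second rate.
$235,000 × [2.55%·d + 3.1%·(365−d)] / 365 = $6,513.04
Solving gives d = 218, so the new rate took effect on 7 Aug 2033.

218 days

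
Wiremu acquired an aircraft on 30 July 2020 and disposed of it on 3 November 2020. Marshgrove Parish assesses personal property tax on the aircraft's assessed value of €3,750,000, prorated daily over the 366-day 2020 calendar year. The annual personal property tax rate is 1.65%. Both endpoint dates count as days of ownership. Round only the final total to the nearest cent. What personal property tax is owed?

Days held (30 July – 3 November 2020): 97 out of 366
Tax = €3,750,000 × 1.65% × 97/366 = €16,398.5656

€16,398.57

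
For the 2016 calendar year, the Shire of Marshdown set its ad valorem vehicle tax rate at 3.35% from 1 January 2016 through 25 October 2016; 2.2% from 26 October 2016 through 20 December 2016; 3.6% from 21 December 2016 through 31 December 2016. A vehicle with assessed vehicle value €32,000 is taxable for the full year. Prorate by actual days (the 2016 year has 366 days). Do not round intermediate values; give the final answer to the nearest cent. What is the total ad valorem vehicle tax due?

1 January – 25 October 2016: 299 days at 3.35% → €32,000 × 3.35% × 299/366 = €875.7596
26 October – 20 December 2016: 56 days at 2.2% → €32,000 × 2.2% × 56/366 = €107.7158
21 December – 31 December 2016: 11 days at 3.6% → €32,000 × 3.6% × 11/366 = €34.6230
Total = €1,018.0984

€1,018.10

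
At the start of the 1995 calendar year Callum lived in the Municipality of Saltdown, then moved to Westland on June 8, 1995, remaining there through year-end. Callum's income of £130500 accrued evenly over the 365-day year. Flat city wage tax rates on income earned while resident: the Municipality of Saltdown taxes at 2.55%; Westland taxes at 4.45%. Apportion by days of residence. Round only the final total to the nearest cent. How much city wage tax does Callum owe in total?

£4733.93

The Municipality of Saltdown, January 1 – June 7, 1995: 158 days → £130500 × 2.55% × 158/365 = £1440.5055
Westland, June 8 – December 31, 1995: 207 days → £130500 × 4.45% × 207/365 = £3293.4267
Total = £4733.9322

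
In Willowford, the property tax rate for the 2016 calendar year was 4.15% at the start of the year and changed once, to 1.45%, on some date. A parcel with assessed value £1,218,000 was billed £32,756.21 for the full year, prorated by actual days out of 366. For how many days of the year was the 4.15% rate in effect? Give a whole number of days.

168 days

Let d = days at the first rate; then 366 − d days at the second rate.
£1,218,000 × [4.15%·d + 1.45%·(366−d)] / 366 = £32,756.21
Solving gives d = 168, so the new rate took effect on 17 June 2016.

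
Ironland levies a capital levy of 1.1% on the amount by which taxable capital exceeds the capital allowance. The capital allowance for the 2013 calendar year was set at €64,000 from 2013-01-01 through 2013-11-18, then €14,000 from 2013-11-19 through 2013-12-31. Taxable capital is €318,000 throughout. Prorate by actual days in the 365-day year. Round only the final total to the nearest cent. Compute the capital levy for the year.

€2,858.79

2013-01-01 to 2013-11-18: 322 days, exemption €64,000 → (€318,000 − €64,000) × 1.1% × 322/365 = €2,464.8438
2013-11-19 to 2013-12-31: 43 days, exemption €14,000 → (€318,000 − €14,000) × 1.1% × 43/365 = €393.9507
Total = €2,858.7945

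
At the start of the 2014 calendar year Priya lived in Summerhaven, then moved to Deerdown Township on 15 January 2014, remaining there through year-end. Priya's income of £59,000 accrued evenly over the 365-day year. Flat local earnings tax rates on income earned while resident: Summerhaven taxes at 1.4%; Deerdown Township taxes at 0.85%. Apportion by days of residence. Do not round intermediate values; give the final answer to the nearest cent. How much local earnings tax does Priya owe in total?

Summerhaven, 1 January – 14 January 2014: 14 days → £59,000 × 1.4% × 14/365 = £31.6822
Deerdown Township, 15 January – 31 December 2014: 351 days → £59,000 × 0.85% × 351/365 = £482.2644
Total = £513.9466

£513.95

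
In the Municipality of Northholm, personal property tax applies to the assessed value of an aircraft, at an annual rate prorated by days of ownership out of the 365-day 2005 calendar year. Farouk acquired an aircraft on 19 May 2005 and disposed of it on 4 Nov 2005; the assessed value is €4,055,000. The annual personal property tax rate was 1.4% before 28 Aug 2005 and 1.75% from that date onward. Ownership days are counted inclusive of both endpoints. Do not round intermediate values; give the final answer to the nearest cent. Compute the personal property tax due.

19 May – 27 Aug 2005: 101 days at 1.4% → €4,055,000 × 1.4% × 101/365 = €15,708.9589
28 Aug – 4 Nov 2005: 69 days at 1.75% → €4,055,000 × 1.75% × 69/365 = €13,414.8288
Total = €29,123.7877

€29,123.79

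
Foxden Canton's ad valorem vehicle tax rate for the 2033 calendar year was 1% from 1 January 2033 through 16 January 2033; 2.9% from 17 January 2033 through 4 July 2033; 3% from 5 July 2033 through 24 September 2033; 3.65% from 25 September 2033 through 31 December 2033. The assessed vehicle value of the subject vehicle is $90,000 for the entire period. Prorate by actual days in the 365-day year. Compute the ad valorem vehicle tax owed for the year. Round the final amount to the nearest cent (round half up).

1 January – 16 January 2033: 16 days at 1% → $90,000 × 1% × 16/365 = $39.4521
17 January – 4 July 2033: 169 days at 2.9% → $90,000 × 2.9% × 169/365 = $1,208.4658
5 July – 24 September 2033: 82 days at 3% → $90,000 × 3% × 82/365 = $606.5753
25 September – 31 December 2033: 98 days at 3.65% → $90,000 × 3.65% × 98/365 = $882.0000
Total = $2,736.4932

$2,736.49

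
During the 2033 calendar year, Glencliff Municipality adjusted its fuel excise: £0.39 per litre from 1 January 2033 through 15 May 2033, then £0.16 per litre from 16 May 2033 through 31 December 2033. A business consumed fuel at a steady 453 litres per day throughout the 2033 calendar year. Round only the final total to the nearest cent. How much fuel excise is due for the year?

£40520.85

1 January – 15 May 2033: 135 days × 453 litres/day = 61,155 litres at £0.39/litre → £23850.45
16 May – 31 December 2033: 230 days × 453 litres/day = 104,190 litres at £0.16/litre → £16670.40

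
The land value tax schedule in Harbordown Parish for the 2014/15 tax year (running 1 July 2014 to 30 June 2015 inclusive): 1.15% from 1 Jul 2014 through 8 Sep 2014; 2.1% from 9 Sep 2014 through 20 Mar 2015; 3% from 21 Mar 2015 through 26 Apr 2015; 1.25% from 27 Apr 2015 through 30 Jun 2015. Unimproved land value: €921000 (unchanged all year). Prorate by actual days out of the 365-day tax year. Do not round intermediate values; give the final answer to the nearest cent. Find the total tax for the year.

1 Jul – 8 Sep 2014: 70 days at 1.15% → €921000 × 1.15% × 70/365 = €2031.2466
9 Sep 2014 – 20 Mar 2015: 193 days at 2.1% → €921000 × 2.1% × 193/365 = €10226.8849
21 Mar – 26 Apr 2015: 37 days at 3% → €921000 × 3% × 37/365 = €2800.8493
27 Apr – 30 Jun 2015: 65 days at 1.25% → €921000 × 1.25% × 65/365 = €2050.1712
Total = €17109.1521

€17109.15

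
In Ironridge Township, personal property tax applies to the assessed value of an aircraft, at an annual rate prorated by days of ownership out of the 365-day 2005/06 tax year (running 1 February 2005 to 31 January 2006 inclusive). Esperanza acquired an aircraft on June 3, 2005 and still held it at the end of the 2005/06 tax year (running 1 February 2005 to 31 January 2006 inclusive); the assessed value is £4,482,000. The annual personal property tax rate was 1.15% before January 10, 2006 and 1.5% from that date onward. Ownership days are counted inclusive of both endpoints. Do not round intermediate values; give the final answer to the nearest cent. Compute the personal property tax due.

£35,260.45

June 3, 2005 – January 9, 2006: 221 days at 1.15% → £4,482,000 × 1.15% × 221/365 = £31,208.2274
January 10 – January 31, 2006: 22 days at 1.5% → £4,482,000 × 1.5% × 22/365 = £4,052.2192
Total = £35,260.4466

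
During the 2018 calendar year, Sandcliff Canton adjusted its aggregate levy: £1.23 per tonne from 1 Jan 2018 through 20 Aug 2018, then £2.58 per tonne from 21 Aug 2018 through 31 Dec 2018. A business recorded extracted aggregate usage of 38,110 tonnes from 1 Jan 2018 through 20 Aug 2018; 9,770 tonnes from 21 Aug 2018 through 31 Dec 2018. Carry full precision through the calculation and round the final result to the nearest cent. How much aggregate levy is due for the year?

1 Jan – 20 Aug 2018: 38,110 tonnes at £1.23/tonne → £46,875.30
21 Aug – 31 Dec 2018: 9,770 tonnes at £2.58/tonne → £25,206.60

£72,081.90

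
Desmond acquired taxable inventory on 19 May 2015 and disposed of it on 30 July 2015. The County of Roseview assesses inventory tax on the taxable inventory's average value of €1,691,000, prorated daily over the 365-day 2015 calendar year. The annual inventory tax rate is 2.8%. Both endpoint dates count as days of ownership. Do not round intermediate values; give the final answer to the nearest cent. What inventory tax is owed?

Days held (19 May – 30 July 2015): 73 out of 365
Tax = €1,691,000 × 2.8% × 73/365 = €9,469.6000

€9,469.60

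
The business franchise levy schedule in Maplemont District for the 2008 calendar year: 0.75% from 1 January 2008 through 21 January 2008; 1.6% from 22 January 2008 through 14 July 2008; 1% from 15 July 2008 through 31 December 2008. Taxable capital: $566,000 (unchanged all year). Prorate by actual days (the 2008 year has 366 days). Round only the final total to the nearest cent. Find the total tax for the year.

1 January – 21 January 2008: 21 days at 0.75% → $566,000 × 0.75% × 21/366 = $243.5656
22 January – 14 July 2008: 175 days at 1.6% → $566,000 × 1.6% × 175/366 = $4,330.0546
15 July – 31 December 2008: 170 days at 1% → $566,000 × 1% × 170/366 = $2,628.9617
Total = $7,202.5820

$7,202.58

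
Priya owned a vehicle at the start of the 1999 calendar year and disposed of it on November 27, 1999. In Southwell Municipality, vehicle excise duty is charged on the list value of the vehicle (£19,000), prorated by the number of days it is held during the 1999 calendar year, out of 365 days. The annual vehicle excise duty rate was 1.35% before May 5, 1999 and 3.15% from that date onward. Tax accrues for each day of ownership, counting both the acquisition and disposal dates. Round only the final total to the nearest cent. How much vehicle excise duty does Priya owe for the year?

£426.56

January 1 – May 4, 1999: 124 days at 1.35% → £19,000 × 1.35% × 124/365 = £87.1397
May 5 – November 27, 1999: 207 days at 3.15% → £19,000 × 3.15% × 207/365 = £339.4233
Total = £426.5630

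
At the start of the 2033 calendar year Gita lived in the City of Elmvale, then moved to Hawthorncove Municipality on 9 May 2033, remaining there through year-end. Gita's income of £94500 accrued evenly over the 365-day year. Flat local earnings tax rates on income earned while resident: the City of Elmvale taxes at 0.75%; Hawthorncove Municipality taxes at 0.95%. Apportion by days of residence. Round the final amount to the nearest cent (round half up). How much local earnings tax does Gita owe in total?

£831.47

The City of Elmvale, 1 Jan – 8 May 2033: 128 days → £94500 × 0.75% × 128/365 = £248.5479
Hawthorncove Municipality, 9 May – 31 Dec 2033: 237 days → £94500 × 0.95% × 237/365 = £582.9226
Total = £831.4705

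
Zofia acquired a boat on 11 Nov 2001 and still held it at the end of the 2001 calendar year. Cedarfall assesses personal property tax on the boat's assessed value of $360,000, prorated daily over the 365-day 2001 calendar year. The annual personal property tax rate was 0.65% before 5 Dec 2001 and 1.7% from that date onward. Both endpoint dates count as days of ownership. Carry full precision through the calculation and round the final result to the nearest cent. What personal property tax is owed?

11 Nov – 4 Dec 2001: 24 days at 0.65% → $360,000 × 0.65% × 24/365 = $153.8630
5 Dec – 31 Dec 2001: 27 days at 1.7% → $360,000 × 1.7% × 27/365 = $452.7123
Total = $606.5753

$606.58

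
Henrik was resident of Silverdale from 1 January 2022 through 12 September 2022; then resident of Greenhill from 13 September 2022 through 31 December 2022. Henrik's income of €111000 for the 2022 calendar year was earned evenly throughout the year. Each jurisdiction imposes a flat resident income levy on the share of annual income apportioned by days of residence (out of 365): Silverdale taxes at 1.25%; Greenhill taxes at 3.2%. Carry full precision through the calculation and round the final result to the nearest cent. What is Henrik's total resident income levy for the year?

€2039.82

Silverdale, 1 January – 12 September 2022: 255 days → €111000 × 1.25% × 255/365 = €969.3493
Greenhill, 13 September – 31 December 2022: 110 days → €111000 × 3.2% × 110/365 = €1070.4658
Total = €2039.8151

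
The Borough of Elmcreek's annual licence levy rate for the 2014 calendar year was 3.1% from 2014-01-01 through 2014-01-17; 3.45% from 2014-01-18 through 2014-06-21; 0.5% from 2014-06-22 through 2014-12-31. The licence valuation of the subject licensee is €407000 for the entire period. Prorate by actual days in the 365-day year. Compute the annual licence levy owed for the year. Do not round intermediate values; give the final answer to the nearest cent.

€7626.51

2014-01-01 to 2014-01-17: 17 days at 3.1% → €407000 × 3.1% × 17/365 = €587.6411
2014-01-18 to 2014-06-21: 155 days at 3.45% → €407000 × 3.45% × 155/365 = €5962.8288
2014-06-22 to 2014-12-31: 193 days at 0.5% → €407000 × 0.5% × 193/365 = €1076.0411
Total = €7626.5110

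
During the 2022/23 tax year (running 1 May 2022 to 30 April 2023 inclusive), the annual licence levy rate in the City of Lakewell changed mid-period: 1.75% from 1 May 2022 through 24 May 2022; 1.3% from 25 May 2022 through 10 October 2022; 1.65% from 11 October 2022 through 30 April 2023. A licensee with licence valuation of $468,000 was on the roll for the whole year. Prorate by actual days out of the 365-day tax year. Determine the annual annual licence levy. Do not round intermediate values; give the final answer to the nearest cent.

1 May – 24 May 2022: 24 days at 1.75% → $468,000 × 1.75% × 24/365 = $538.5205
25 May – 10 October 2022: 139 days at 1.3% → $468,000 × 1.3% × 139/365 = $2,316.9205
11 October 2022 – 30 April 2023: 202 days at 1.65% → $468,000 × 1.65% × 202/365 = $4,273.5452
Total = $7,128.9863

$7,128.99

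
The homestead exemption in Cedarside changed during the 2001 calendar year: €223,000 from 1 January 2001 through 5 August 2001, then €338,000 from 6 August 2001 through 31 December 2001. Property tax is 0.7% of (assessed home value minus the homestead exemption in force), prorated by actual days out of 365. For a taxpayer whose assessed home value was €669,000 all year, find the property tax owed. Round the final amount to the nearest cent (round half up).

€2,795.59

1 January – 5 August 2001: 217 days, exemption €223,000 → (€669,000 − €223,000) × 0.7% × 217/365 = €1,856.0932
6 August – 31 December 2001: 148 days, exemption €338,000 → (€669,000 − €338,000) × 0.7% × 148/365 = €939.4959
Total = €2,795.5890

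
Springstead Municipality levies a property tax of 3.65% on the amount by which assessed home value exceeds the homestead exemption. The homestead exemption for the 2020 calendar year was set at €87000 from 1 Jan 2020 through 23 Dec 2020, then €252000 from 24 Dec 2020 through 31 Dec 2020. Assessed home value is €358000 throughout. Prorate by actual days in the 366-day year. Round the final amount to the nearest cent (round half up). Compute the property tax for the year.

€9759.86

1 Jan – 23 Dec 2020: 358 days, exemption €87000 → (€358000 − €87000) × 3.65% × 358/366 = €9675.2923
24 Dec – 31 Dec 2020: 8 days, exemption €252000 → (€358000 − €252000) × 3.65% × 8/366 = €84.5683
Total = €9759.8607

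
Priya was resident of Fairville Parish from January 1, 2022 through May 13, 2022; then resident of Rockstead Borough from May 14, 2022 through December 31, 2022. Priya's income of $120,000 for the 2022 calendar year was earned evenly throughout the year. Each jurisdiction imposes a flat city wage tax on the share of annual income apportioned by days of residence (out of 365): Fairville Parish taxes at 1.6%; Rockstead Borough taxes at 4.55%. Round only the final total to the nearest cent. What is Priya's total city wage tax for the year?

Fairville Parish, January 1 – May 13, 2022: 133 days → $120,000 × 1.6% × 133/365 = $699.6164
Rockstead Borough, May 14 – December 31, 2022: 232 days → $120,000 × 4.55% × 232/365 = $3,470.4658
Total = $4,170.0822

$4,170.08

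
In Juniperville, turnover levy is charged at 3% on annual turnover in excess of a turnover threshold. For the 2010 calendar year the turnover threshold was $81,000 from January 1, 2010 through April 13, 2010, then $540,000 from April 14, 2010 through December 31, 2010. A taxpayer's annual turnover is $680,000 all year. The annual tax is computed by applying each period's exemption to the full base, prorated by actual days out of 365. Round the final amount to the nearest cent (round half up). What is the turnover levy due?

$8,085.78

January 1 – April 13, 2010: 103 days, exemption $81,000 → ($680,000 − $81,000) × 3% × 103/365 = $5,070.9863
April 14 – December 31, 2010: 262 days, exemption $540,000 → ($680,000 − $540,000) × 3% × 262/365 = $3,014.7945
Total = $8,085.7808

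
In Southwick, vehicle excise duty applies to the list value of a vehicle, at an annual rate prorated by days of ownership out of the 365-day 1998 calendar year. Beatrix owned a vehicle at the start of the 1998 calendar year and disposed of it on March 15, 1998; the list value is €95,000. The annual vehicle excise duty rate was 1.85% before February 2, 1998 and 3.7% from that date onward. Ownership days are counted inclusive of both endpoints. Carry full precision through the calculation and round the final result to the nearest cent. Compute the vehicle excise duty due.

€558.55

January 1 – February 1, 1998: 32 days at 1.85% → €95,000 × 1.85% × 32/365 = €154.0822
February 2 – March 15, 1998: 42 days at 3.7% → €95,000 × 3.7% × 42/365 = €404.4658
Total = €558.5479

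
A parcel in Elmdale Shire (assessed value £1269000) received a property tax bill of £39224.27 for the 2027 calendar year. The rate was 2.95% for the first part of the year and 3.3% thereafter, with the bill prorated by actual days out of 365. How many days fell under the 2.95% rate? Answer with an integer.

Let d = days at the first rate; then 365 − d days at the second rate.
£1269000 × [2.95%·d + 3.3%·(365−d)] / 365 = £39224.27
Solving gives d = 218, so the new rate took effect on 7 August 2027.

218 days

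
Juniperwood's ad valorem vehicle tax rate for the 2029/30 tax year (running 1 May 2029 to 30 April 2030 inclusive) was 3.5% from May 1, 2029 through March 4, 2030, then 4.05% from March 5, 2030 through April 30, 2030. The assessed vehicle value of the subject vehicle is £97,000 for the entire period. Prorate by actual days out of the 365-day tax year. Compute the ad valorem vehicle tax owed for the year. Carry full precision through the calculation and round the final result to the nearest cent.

£3,478.31

May 1, 2029 – March 4, 2030: 308 days at 3.5% → £97,000 × 3.5% × 308/365 = £2,864.8219
March 5 – April 30, 2030: 57 days at 4.05% → £97,000 × 4.05% × 57/365 = £613.4918
Total = £3,478.3137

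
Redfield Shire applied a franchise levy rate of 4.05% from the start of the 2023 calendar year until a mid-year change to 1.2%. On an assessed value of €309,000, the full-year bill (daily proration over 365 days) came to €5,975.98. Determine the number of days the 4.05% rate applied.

94 days

Let d = days at the first rate; then 365 − d days at the second rate.
€309,000 × [4.05%·d + 1.2%·(365−d)] / 365 = €5,975.98
Solving gives d = 94, so the new rate took effect on 5 Apr 2023.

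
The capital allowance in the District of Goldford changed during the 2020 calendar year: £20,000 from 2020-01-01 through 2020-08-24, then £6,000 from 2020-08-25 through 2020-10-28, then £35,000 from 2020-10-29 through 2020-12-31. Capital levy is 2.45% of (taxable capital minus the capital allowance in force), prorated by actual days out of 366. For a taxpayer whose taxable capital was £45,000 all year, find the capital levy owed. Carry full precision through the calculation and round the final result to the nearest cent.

2020-01-01 to 2020-08-24: 237 days, exemption £20,000 → (£45,000 − £20,000) × 2.45% × 237/366 = £396.6189
2020-08-25 to 2020-10-28: 65 days, exemption £6,000 → (£45,000 − £6,000) × 2.45% × 65/366 = £169.6926
2020-10-29 to 2020-12-31: 64 days, exemption £35,000 → (£45,000 − £35,000) × 2.45% × 64/366 = £42.8415
Total = £609.1530

£609.15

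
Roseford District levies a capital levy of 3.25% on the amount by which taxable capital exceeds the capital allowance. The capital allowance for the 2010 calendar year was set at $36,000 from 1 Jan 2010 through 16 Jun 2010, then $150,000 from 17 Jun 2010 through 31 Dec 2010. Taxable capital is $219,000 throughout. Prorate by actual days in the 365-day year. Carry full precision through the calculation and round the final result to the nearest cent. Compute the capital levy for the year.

1 Jan – 16 Jun 2010: 167 days, exemption $36,000 → ($219,000 − $36,000) × 3.25% × 167/365 = $2,721.1849
17 Jun – 31 Dec 2010: 198 days, exemption $150,000 → ($219,000 − $150,000) × 3.25% × 198/365 = $1,216.4795
Total = $3,937.6644

$3,937.66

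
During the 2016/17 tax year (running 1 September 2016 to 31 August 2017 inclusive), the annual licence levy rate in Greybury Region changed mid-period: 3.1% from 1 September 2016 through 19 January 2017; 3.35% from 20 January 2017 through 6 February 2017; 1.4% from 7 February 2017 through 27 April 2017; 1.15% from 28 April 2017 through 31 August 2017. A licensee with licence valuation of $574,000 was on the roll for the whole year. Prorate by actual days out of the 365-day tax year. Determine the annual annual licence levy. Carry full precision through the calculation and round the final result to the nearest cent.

1 September 2016 – 19 January 2017: 141 days at 3.1% → $574,000 × 3.1% × 141/365 = $6,873.8466
20 January – 6 February 2017: 18 days at 3.35% → $574,000 × 3.35% × 18/365 = $948.2795
7 February – 27 April 2017: 80 days at 1.4% → $574,000 × 1.4% × 80/365 = $1,761.3151
28 April – 31 August 2017: 126 days at 1.15% → $574,000 × 1.15% × 126/365 = $2,278.7014
Total = $11,862.1425

$11,862.14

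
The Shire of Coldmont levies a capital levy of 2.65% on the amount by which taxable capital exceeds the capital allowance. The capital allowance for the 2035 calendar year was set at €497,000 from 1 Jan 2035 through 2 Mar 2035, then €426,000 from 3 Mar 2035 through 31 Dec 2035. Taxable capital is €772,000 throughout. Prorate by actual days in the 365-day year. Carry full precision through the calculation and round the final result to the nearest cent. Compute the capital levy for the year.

1 Jan – 2 Mar 2035: 61 days, exemption €497,000 → (€772,000 − €497,000) × 2.65% × 61/365 = €1,217.9110
3 Mar – 31 Dec 2035: 304 days, exemption €426,000 → (€772,000 − €426,000) × 2.65% × 304/365 = €7,636.6466
Total = €8,854.5575

€8,854.56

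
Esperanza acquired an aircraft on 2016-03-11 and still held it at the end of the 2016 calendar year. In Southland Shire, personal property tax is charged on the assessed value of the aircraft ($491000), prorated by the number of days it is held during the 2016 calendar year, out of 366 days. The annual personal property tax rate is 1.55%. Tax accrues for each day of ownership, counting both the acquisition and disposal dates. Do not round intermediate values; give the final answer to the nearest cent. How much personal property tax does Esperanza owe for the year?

Days held (2016-03-11 to 2016-12-31): 296 out of 366
Tax = $491000 × 1.55% × 296/366 = $6154.9399

$6154.94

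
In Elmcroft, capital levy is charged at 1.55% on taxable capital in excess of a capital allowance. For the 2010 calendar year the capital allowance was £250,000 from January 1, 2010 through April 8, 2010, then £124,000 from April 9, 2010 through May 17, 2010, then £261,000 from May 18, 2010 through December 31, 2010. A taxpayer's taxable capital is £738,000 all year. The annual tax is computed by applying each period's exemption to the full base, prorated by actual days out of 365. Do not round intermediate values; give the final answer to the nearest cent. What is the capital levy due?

£7,666.17

January 1 – April 8, 2010: 98 days, exemption £250,000 → (£738,000 − £250,000) × 1.55% × 98/365 = £2,030.8822
April 9 – May 17, 2010: 39 days, exemption £124,000 → (£738,000 − £124,000) × 1.55% × 39/365 = £1,016.8849
May 18 – December 31, 2010: 228 days, exemption £261,000 → (£738,000 − £261,000) × 1.55% × 228/365 = £4,618.4055
Total = £7,666.1726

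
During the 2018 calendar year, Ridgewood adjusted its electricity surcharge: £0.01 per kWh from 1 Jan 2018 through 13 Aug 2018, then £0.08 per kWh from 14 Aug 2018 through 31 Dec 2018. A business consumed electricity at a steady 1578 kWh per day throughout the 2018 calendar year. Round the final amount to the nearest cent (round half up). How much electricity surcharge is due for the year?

£21,224.10

1 Jan – 13 Aug 2018: 225 days × 1578 kWh/day = 355,050 kWh at £0.01/kWh → £3,550.50
14 Aug – 31 Dec 2018: 140 days × 1578 kWh/day = 220,920 kWh at £0.08/kWh → £17,673.60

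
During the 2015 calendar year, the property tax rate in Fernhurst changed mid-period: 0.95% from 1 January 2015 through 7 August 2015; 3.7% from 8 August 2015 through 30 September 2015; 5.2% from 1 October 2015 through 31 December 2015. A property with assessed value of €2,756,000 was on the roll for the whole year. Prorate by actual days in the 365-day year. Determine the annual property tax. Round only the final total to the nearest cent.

1 January – 7 August 2015: 219 days at 0.95% → €2,756,000 × 0.95% × 219/365 = €15,709.2000
8 August – 30 September 2015: 54 days at 3.7% → €2,756,000 × 3.7% × 54/365 = €15,086.2685
1 October – 31 December 2015: 92 days at 5.2% → €2,756,000 × 5.2% × 92/365 = €36,122.4767
Total = €66,917.9452

€66,917.95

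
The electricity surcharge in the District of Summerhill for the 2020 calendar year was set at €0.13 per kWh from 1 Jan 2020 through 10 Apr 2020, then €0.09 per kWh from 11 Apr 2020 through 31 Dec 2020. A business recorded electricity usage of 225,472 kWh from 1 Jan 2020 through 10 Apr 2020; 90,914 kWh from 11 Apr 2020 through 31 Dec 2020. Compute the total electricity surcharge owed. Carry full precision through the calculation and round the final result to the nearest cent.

€37,493.62

1 Jan – 10 Apr 2020: 225,472 kWh at €0.13/kWh → €29,311.36
11 Apr – 31 Dec 2020: 90,914 kWh at €0.09/kWh → €8,182.26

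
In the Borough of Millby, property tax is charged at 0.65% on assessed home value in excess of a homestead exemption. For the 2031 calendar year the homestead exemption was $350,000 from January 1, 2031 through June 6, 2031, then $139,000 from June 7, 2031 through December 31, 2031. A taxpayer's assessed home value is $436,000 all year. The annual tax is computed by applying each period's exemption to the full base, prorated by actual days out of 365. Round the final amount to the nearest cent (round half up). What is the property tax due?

$1,340.57

January 1 – June 6, 2031: 157 days, exemption $350,000 → ($436,000 − $350,000) × 0.65% × 157/365 = $240.4466
June 7 – December 31, 2031: 208 days, exemption $139,000 → ($436,000 − $139,000) × 0.65% × 208/365 = $1,100.1205
Total = $1,340.5671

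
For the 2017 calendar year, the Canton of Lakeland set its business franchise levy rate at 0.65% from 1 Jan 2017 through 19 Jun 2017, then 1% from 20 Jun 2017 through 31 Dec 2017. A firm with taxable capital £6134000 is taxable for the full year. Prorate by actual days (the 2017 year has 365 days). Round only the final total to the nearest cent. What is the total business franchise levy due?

1 Jan – 19 Jun 2017: 170 days at 0.65% → £6134000 × 0.65% × 170/365 = £18570.0548
20 Jun – 31 Dec 2017: 195 days at 1% → £6134000 × 1% × 195/365 = £32770.6849
Total = £51340.7397

£51340.74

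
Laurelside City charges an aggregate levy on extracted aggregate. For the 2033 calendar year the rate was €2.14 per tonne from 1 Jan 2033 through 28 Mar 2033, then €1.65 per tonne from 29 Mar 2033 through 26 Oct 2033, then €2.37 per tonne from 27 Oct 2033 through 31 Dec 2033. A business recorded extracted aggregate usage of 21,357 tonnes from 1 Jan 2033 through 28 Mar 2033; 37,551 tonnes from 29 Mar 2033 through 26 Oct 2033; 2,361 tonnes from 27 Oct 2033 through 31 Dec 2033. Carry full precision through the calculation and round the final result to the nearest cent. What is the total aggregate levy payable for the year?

€113,258.70

1 Jan – 28 Mar 2033: 21,357 tonnes at €2.14/tonne → €45,703.98
29 Mar – 26 Oct 2033: 37,551 tonnes at €1.65/tonne → €61,959.15
27 Oct – 31 Dec 2033: 2,361 tonnes at €2.37/tonne → €5,595.57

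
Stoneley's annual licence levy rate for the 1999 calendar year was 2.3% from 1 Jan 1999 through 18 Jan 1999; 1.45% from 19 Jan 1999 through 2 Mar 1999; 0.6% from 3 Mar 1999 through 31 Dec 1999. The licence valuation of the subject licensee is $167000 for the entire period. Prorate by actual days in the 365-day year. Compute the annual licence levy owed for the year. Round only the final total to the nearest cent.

$1309.23

1 Jan – 18 Jan 1999: 18 days at 2.3% → $167000 × 2.3% × 18/365 = $189.4192
19 Jan – 2 Mar 1999: 43 days at 1.45% → $167000 × 1.45% × 43/365 = $285.2726
3 Mar – 31 Dec 1999: 304 days at 0.6% → $167000 × 0.6% × 304/365 = $834.5425
Total = $1309.2342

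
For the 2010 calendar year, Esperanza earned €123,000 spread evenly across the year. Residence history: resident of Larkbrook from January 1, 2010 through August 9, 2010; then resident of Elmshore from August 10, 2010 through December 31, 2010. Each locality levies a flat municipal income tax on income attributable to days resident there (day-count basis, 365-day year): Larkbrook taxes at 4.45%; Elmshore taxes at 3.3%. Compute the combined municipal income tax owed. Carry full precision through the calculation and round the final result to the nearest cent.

Larkbrook, January 1 – August 9, 2010: 221 days → €123,000 × 4.45% × 221/365 = €3,314.0918
Elmshore, August 10 – December 31, 2010: 144 days → €123,000 × 3.3% × 144/365 = €1,601.3589
Total = €4,915.4507

€4,915.45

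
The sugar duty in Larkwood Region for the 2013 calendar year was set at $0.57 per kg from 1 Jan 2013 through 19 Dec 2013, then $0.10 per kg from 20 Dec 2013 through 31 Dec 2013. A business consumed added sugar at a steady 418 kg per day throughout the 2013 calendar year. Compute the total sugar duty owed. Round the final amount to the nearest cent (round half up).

$84,607.38

1 Jan – 19 Dec 2013: 353 days × 418 kg/day = 147,554 kg at $0.57/kg → $84,105.78
20 Dec – 31 Dec 2013: 12 days × 418 kg/day = 5,016 kg at $0.10/kg → $501.60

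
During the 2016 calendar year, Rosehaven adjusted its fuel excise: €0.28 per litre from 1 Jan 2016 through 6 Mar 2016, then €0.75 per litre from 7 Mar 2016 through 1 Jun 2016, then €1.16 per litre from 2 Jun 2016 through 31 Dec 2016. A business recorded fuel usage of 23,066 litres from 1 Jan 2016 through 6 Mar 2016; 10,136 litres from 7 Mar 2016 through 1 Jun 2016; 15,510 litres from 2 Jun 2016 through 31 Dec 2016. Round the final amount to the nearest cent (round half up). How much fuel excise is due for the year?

€32052.08

1 Jan – 6 Mar 2016: 23,066 litres at €0.28/litre → €6458.48
7 Mar – 1 Jun 2016: 10,136 litres at €0.75/litre → €7602.00
2 Jun – 31 Dec 2016: 15,510 litres at €1.16/litre → €17991.60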